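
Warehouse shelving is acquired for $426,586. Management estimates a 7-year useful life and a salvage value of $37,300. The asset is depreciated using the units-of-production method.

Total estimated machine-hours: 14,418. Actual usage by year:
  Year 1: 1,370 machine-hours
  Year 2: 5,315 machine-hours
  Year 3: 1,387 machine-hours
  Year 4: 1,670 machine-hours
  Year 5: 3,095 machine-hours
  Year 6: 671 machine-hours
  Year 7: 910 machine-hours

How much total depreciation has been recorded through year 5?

$346,599

Depreciable base = $426,586 − $37,300 = $389,286.
Rate = $389,286 / 14,418 machine-hours = $27 per machine-hour.
Year 1: 1,370 × $27 = $36,990. Book value $389,596.
Year 2: 5,315 × $27 = $143,505. Book value $246,091.
Year 3: 1,387 × $27 = $37,449. Book value $208,642.
Year 4: 1,670 × $27 = $45,090. Book value $163,552.
Year 5: 3,095 × $27 = $83,565. Book value $79,987.
Accumulated through year 5 = $426,586 − $79,987 = $346,599.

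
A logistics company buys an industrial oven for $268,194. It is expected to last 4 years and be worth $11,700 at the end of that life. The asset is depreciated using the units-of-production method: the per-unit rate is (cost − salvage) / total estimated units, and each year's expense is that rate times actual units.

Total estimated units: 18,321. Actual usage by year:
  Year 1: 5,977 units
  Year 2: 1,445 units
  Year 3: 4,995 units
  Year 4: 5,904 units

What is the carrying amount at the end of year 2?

$164,286

Depreciable base = $268,194 − $11,700 = $256,494.
Rate = $256,494 / 18,321 units = $14 per unit.
Year 1: 5,977 × $14 = $83,678. Book value $184,516.
Year 2: 1,445 × $14 = $20,230. Book value $164,286.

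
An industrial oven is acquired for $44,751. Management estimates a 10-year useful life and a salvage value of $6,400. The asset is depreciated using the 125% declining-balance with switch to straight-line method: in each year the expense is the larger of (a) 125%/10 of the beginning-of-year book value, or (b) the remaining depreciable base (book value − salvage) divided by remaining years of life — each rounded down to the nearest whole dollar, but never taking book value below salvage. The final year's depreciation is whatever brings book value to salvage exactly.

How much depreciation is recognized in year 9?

$3,306

Depreciable base = $44,751 − $6,400 = $38,351.
Year 1: DB = ⌊$44,751 × 125%/10⌋ = $5,593; SL = ⌊$38,351/10⌋ = $3,835 → take DB $5,593. Book value $39,158.
Year 2: DB = ⌊$39,158 × 125%/10⌋ = $4,894; SL = ⌊$32,758/9⌋ = $3,639 → take DB $4,894. Book value $34,264.
Year 3: DB = ⌊$34,264 × 125%/10⌋ = $4,283; SL = ⌊$27,864/8⌋ = $3,483 → take DB $4,283. Book value $29,981.
Year 4: DB = ⌊$29,981 × 125%/10⌋ = $3,747; SL = ⌊$23,581/7⌋ = $3,368 → take DB $3,747. Book value $26,234.
Year 5: DB = ⌊$26,234 × 125%/10⌋ = $3,279; SL = ⌊$19,834/6⌋ = $3,305 → take SL $3,305. Book value $22,929.
Year 6: DB = ⌊$22,929 × 125%/10⌋ = $2,866; SL = ⌊$16,529/5⌋ = $3,305 → take SL $3,305. Book value $19,624.
Year 7: DB = ⌊$19,624 × 125%/10⌋ = $2,453; SL = ⌊$13,224/4⌋ = $3,306 → take SL $3,306. Book value $16,318.
Year 8: DB = ⌊$16,318 × 125%/10⌋ = $2,039; SL = ⌊$9,918/3⌋ = $3,306 → take SL $3,306. Book value $13,012.
Year 9: DB = ⌊$13,012 × 125%/10⌋ = $1,626; SL = ⌊$6,612/2⌋ = $3,306 → take SL $3,306. Book value $9,706.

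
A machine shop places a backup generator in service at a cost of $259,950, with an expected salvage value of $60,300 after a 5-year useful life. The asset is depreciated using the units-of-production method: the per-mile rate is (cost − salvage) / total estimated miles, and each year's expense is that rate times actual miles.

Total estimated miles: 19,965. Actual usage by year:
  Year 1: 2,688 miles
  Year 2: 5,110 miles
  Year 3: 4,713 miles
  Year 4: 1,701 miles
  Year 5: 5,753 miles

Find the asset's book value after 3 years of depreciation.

$134,840

Depreciable base = $259,950 − $60,300 = $199,650.
Rate = $199,650 / 19,965 miles = $10 per mile.
Year 1: 2,688 × $10 = $26,880. Book value $233,070.
Year 2: 5,110 × $10 = $51,100. Book value $181,970.
Year 3: 4,713 × $10 = $47,130. Book value $134,840.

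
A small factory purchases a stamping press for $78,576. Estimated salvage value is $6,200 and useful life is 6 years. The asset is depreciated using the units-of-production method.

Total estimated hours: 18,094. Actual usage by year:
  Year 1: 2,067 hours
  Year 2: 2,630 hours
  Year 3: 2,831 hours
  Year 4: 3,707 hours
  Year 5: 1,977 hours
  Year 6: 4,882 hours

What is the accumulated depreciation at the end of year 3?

Depreciable base = $78,576 − $6,200 = $72,376.
Rate = $72,376 / 18,094 hours = $4 per hour.
Year 1: 2,067 × $4 = $8,268. Book value $70,308.
Year 2: 2,630 × $4 = $10,520. Book value $59,788.
Year 3: 2,831 × $4 = $11,324. Book value $48,464.
Accumulated through year 3 = $78,576 − $48,464 = $30,112.

$30,112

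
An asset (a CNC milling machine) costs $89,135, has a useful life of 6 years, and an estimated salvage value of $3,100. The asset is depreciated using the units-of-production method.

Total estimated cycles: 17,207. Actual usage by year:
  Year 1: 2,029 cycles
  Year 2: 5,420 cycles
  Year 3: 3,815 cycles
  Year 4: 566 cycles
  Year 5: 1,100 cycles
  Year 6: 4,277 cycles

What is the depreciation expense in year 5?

$5,500

Depreciable base = $89,135 − $3,100 = $86,035.
Rate = $86,035 / 17,207 cycles = $5 per cycle.
Year 1: 2,029 × $5 = $10,145. Book value $78,990.
Year 2: 5,420 × $5 = $27,100. Book value $51,890.
Year 3: 3,815 × $5 = $19,075. Book value $32,815.
Year 4: 566 × $5 = $2,830. Book value $29,985.
Year 5: 1,100 × $5 = $5,500. Book value $24,485.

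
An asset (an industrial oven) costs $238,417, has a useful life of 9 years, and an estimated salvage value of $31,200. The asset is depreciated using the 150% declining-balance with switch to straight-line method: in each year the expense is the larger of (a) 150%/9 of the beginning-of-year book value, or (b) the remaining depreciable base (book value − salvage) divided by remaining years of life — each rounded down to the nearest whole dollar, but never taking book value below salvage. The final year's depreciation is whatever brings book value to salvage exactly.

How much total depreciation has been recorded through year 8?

Depreciable base = $238,417 − $31,200 = $207,217.
Year 1: DB = ⌊$238,417 × 150%/9⌋ = $39,736; SL = ⌊$207,217/9⌋ = $23,024 → take DB $39,736. Book value $198,681.
Year 2: DB = ⌊$198,681 × 150%/9⌋ = $33,113; SL = ⌊$167,481/8⌋ = $20,935 → take DB $33,113. Book value $165,568.
Year 3: DB = ⌊$165,568 × 150%/9⌋ = $27,594; SL = ⌊$134,368/7⌋ = $19,195 → take DB $27,594. Book value $137,974.
Year 4: DB = ⌊$137,974 × 150%/9⌋ = $22,995; SL = ⌊$106,774/6⌋ = $17,795 → take DB $22,995. Book value $114,979.
Year 5: DB = ⌊$114,979 × 150%/9⌋ = $19,163; SL = ⌊$83,779/5⌋ = $16,755 → take DB $19,163. Book value $95,816.
Year 6: DB = ⌊$95,816 × 150%/9⌋ = $15,969; SL = ⌊$64,616/4⌋ = $16,154 → take SL $16,154. Book value $79,662.
Year 7: DB = ⌊$79,662 × 150%/9⌋ = $13,277; SL = ⌊$48,462/3⌋ = $16,154 → take SL $16,154. Book value $63,508.
Year 8: DB = ⌊$63,508 × 150%/9⌋ = $10,584; SL = ⌊$32,308/2⌋ = $16,154 → take SL $16,154. Book value $47,354.
Accumulated through year 8 = $238,417 − $47,354 = $191,063.

$191,063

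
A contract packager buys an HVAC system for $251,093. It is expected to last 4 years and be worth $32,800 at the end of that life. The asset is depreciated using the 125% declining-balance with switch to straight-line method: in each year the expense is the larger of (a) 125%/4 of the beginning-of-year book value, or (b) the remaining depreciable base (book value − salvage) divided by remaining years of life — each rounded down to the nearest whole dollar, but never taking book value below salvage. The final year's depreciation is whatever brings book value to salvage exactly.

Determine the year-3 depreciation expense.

$42,941

Depreciable base = $251,093 − $32,800 = $218,293.
Year 1: DB = ⌊$251,093 × 125%/4⌋ = $78,466; SL = ⌊$218,293/4⌋ = $54,573 → take DB $78,466. Book value $172,627.
Year 2: DB = ⌊$172,627 × 125%/4⌋ = $53,945; SL = ⌊$139,827/3⌋ = $46,609 → take DB $53,945. Book value $118,682.
Year 3: DB = ⌊$118,682 × 125%/4⌋ = $37,088; SL = ⌊$85,882/2⌋ = $42,941 → take SL $42,941. Book value $75,741.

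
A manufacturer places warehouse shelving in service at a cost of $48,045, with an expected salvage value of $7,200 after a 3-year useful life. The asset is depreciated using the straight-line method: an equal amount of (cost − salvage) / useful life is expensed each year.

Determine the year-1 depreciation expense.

$13,615

Depreciable base = $48,045 − $7,200 = $40,845.
Annual expense = $40,845 / 3 = $13,615.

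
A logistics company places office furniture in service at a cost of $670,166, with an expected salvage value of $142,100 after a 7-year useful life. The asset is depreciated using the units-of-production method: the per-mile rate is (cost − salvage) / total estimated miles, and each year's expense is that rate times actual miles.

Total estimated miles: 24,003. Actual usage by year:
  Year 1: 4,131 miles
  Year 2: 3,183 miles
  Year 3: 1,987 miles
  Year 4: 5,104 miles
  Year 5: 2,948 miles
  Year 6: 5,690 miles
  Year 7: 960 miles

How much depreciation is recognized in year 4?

$112,288

Depreciable base = $670,166 − $142,100 = $528,066.
Rate = $528,066 / 24,003 miles = $22 per mile.
Year 1: 4,131 × $22 = $90,882. Book value $579,284.
Year 2: 3,183 × $22 = $70,026. Book value $509,258.
Year 3: 1,987 × $22 = $43,714. Book value $465,544.
Year 4: 5,104 × $22 = $112,288. Book value $353,256.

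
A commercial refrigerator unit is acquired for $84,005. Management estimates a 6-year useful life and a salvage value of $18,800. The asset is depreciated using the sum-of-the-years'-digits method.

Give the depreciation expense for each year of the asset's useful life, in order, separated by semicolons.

Depreciable base = $84,005 − $18,800 = $65,205.
Sum of the years' digits = 6+5+4+3+2+1 = 21.
Year 1: $65,205 × 6/21 = $18,630. Book value $65,375.
Year 2: $65,205 × 5/21 = $15,525. Book value $49,850.
Year 3: $65,205 × 4/21 = $12,420. Book value $37,430.
Year 4: $65,205 × 3/21 = $9,315. Book value $28,115.
Year 5: $65,205 × 2/21 = $6,210. Book value $21,905.
Year 6: $65,205 × 1/21 = $3,105. Book value $18,800.

$18,630; $15,525; $12,420; $9,315; $6,210; $3,105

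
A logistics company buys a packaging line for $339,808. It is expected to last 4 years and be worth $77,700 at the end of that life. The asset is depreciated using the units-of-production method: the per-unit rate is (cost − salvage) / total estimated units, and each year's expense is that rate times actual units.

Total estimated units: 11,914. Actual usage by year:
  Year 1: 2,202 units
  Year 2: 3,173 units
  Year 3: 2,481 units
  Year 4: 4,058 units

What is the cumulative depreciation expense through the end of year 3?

$172,832

Depreciable base = $339,808 − $77,700 = $262,108.
Rate = $262,108 / 11,914 units = $22 per unit.
Year 1: 2,202 × $22 = $48,444. Book value $291,364.
Year 2: 3,173 × $22 = $69,806. Book value $221,558.
Year 3: 2,481 × $22 = $54,582. Book value $166,976.
Accumulated through year 3 = $339,808 − $166,976 = $172,832.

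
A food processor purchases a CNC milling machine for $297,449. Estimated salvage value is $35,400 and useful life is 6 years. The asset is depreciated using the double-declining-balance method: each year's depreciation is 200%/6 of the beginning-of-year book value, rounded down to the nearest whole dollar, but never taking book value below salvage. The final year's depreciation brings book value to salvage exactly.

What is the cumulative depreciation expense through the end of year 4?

$238,693

Depreciable base = $297,449 − $35,400 = $262,049.
Year 1: ⌊$297,449 × 200%/6⌋ = $99,149. Book value $198,300.
Year 2: ⌊$198,300 × 200%/6⌋ = $66,100. Book value $132,200.
Year 3: ⌊$132,200 × 200%/6⌋ = $44,066. Book value $88,134.
Year 4: ⌊$88,134 × 200%/6⌋ = $29,378. Book value $58,756.
Accumulated through year 4 = $297,449 − $58,756 = $238,693.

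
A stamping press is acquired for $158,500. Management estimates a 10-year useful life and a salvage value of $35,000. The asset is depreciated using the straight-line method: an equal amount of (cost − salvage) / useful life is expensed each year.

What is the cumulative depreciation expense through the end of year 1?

$12,350

Depreciable base = $158,500 − $35,000 = $123,500.
Annual expense = $123,500 / 10 = $12,350.
End of year 1: book value $146,150.
Accumulated through year 1 = $158,500 − $146,150 = $12,350.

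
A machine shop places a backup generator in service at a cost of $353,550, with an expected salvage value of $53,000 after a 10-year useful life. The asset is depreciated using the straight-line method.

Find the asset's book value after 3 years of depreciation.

Depreciable base = $353,550 − $53,000 = $300,550.
Annual expense = $300,550 / 10 = $30,055.
End of year 1: book value $323,495.
End of year 2: book value $293,440.
End of year 3: book value $263,385.

$263,385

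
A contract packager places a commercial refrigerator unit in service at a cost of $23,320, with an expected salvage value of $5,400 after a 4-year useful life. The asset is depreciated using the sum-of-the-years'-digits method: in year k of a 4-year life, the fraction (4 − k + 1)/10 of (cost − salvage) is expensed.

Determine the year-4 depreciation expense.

$1,792

Depreciable base = $23,320 − $5,400 = $17,920.
Sum of the years' digits = 4+3+2+1 = 10.
Year 1: $17,920 × 4/10 = $7,168. Book value $16,152.
Year 2: $17,920 × 3/10 = $5,376. Book value $10,776.
Year 3: $17,920 × 2/10 = $3,584. Book value $7,192.
Year 4: $17,920 × 1/10 = $1,792. Book value $5,400.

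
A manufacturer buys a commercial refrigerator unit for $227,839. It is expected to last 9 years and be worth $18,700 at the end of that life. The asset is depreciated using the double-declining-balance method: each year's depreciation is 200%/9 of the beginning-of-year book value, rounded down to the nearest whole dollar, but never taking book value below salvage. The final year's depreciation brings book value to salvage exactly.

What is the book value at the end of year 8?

$30,514

Depreciable base = $227,839 − $18,700 = $209,139.
Year 1: ⌊$227,839 × 200%/9⌋ = $50,630. Book value $177,209.
Year 2: ⌊$177,209 × 200%/9⌋ = $39,379. Book value $137,830.
Year 3: ⌊$137,830 × 200%/9⌋ = $30,628. Book value $107,202.
Year 4: ⌊$107,202 × 200%/9⌋ = $23,822. Book value $83,380.
Year 5: ⌊$83,380 × 200%/9⌋ = $18,528. Book value $64,852.
Year 6: ⌊$64,852 × 200%/9⌋ = $14,411. Book value $50,441.
Year 7: ⌊$50,441 × 200%/9⌋ = $11,209. Book value $39,232.
Year 8: ⌊$39,232 × 200%/9⌋ = $8,718. Book value $30,514.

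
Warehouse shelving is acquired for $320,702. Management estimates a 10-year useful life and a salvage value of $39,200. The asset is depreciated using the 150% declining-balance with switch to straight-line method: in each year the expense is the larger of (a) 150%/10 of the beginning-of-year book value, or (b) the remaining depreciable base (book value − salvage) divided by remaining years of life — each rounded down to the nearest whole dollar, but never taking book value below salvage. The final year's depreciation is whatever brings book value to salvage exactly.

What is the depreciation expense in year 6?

Depreciable base = $320,702 − $39,200 = $281,502.
Year 1: DB = ⌊$320,702 × 150%/10⌋ = $48,105; SL = ⌊$281,502/10⌋ = $28,150 → take DB $48,105. Book value $272,597.
Year 2: DB = ⌊$272,597 × 150%/10⌋ = $40,889; SL = ⌊$233,397/9⌋ = $25,933 → take DB $40,889. Book value $231,708.
Year 3: DB = ⌊$231,708 × 150%/10⌋ = $34,756; SL = ⌊$192,508/8⌋ = $24,063 → take DB $34,756. Book value $196,952.
Year 4: DB = ⌊$196,952 × 150%/10⌋ = $29,542; SL = ⌊$157,752/7⌋ = $22,536 → take DB $29,542. Book value $167,410.
Year 5: DB = ⌊$167,410 × 150%/10⌋ = $25,111; SL = ⌊$128,210/6⌋ = $21,368 → take DB $25,111. Book value $142,299.
Year 6: DB = ⌊$142,299 × 150%/10⌋ = $21,344; SL = ⌊$103,099/5⌋ = $20,619 → take DB $21,344. Book value $120,955.

$21,344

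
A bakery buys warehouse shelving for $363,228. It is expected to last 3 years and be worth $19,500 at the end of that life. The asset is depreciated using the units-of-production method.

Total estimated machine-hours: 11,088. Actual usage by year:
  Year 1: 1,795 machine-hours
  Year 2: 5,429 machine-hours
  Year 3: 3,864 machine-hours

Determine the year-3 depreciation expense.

$119,784

Depreciable base = $363,228 − $19,500 = $343,728.
Rate = $343,728 / 11,088 machine-hours = $31 per machine-hour.
Year 1: 1,795 × $31 = $55,645. Book value $307,583.
Year 2: 5,429 × $31 = $168,299. Book value $139,284.
Year 3: 3,864 × $31 = $119,784. Book value $19,500.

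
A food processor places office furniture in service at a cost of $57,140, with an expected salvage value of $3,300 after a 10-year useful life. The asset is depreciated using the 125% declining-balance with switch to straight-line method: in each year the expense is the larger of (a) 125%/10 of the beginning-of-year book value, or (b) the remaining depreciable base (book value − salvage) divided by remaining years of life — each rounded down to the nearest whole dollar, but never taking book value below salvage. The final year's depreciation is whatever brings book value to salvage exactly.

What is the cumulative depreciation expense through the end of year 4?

Depreciable base = $57,140 − $3,300 = $53,840.
Year 1: DB = ⌊$57,140 × 125%/10⌋ = $7,142; SL = ⌊$53,840/10⌋ = $5,384 → take DB $7,142. Book value $49,998.
Year 2: DB = ⌊$49,998 × 125%/10⌋ = $6,249; SL = ⌊$46,698/9⌋ = $5,188 → take DB $6,249. Book value $43,749.
Year 3: DB = ⌊$43,749 × 125%/10⌋ = $5,468; SL = ⌊$40,449/8⌋ = $5,056 → take DB $5,468. Book value $38,281.
Year 4: DB = ⌊$38,281 × 125%/10⌋ = $4,785; SL = ⌊$34,981/7⌋ = $4,997 → take SL $4,997. Book value $33,284.
Accumulated through year 4 = $57,140 − $33,284 = $23,856.

$23,856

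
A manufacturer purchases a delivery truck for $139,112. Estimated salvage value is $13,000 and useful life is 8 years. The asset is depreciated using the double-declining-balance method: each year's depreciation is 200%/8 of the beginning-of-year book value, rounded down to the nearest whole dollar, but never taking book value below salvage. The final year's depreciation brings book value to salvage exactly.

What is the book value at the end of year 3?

Depreciable base = $139,112 − $13,000 = $126,112.
Year 1: ⌊$139,112 × 200%/8⌋ = $34,778. Book value $104,334.
Year 2: ⌊$104,334 × 200%/8⌋ = $26,083. Book value $78,251.
Year 3: ⌊$78,251 × 200%/8⌋ = $19,562. Book value $58,689.

$58,689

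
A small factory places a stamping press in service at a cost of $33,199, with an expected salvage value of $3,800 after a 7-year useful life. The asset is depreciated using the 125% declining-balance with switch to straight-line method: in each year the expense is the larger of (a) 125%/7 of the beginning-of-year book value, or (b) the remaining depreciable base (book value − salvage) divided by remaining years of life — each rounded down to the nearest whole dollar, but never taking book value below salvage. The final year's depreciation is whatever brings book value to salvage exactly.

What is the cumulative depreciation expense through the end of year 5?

Depreciable base = $33,199 − $3,800 = $29,399.
Year 1: DB = ⌊$33,199 × 125%/7⌋ = $5,928; SL = ⌊$29,399/7⌋ = $4,199 → take DB $5,928. Book value $27,271.
Year 2: DB = ⌊$27,271 × 125%/7⌋ = $4,869; SL = ⌊$23,471/6⌋ = $3,911 → take DB $4,869. Book value $22,402.
Year 3: DB = ⌊$22,402 × 125%/7⌋ = $4,000; SL = ⌊$18,602/5⌋ = $3,720 → take DB $4,000. Book value $18,402.
Year 4: DB = ⌊$18,402 × 125%/7⌋ = $3,286; SL = ⌊$14,602/4⌋ = $3,650 → take SL $3,650. Book value $14,752.
Year 5: DB = ⌊$14,752 × 125%/7⌋ = $2,634; SL = ⌊$10,952/3⌋ = $3,650 → take SL $3,650. Book value $11,102.
Accumulated through year 5 = $33,199 − $11,102 = $22,097.

$22,097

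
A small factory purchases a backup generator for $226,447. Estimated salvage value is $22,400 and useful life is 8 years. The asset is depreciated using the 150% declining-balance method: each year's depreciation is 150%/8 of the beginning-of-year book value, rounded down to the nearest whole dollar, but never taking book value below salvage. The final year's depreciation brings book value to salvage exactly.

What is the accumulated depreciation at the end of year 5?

Depreciable base = $226,447 − $22,400 = $204,047.
Year 1: ⌊$226,447 × 150%/8⌋ = $42,458. Book value $183,989.
Year 2: ⌊$183,989 × 150%/8⌋ = $34,497. Book value $149,492.
Year 3: ⌊$149,492 × 150%/8⌋ = $28,029. Book value $121,463.
Year 4: ⌊$121,463 × 150%/8⌋ = $22,774. Book value $98,689.
Year 5: ⌊$98,689 × 150%/8⌋ = $18,504. Book value $80,185.
Accumulated through year 5 = $226,447 − $80,185 = $146,262.

$146,262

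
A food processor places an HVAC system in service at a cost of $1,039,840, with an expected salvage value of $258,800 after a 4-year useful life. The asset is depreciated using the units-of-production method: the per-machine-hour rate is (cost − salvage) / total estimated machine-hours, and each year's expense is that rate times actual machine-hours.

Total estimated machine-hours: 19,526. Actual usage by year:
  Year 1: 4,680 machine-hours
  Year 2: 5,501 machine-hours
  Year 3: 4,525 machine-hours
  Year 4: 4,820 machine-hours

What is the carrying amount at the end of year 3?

Depreciable base = $1,039,840 − $258,800 = $781,040.
Rate = $781,040 / 19,526 machine-hours = $40 per machine-hour.
Year 1: 4,680 × $40 = $187,200. Book value $852,640.
Year 2: 5,501 × $40 = $220,040. Book value $632,600.
Year 3: 4,525 × $40 = $181,000. Book value $451,600.

$451,600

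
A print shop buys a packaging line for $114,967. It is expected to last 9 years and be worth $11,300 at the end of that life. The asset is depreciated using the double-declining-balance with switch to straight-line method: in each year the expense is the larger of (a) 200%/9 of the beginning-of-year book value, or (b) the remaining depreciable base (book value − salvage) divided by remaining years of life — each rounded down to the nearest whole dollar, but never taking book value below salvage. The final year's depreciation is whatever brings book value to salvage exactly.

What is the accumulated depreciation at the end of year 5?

$82,242

Depreciable base = $114,967 − $11,300 = $103,667.
Year 1: DB = ⌊$114,967 × 200%/9⌋ = $25,548; SL = ⌊$103,667/9⌋ = $11,518 → take DB $25,548. Book value $89,419.
Year 2: DB = ⌊$89,419 × 200%/9⌋ = $19,870; SL = ⌊$78,119/8⌋ = $9,764 → take DB $19,870. Book value $69,549.
Year 3: DB = ⌊$69,549 × 200%/9⌋ = $15,455; SL = ⌊$58,249/7⌋ = $8,321 → take DB $15,455. Book value $54,094.
Year 4: DB = ⌊$54,094 × 200%/9⌋ = $12,020; SL = ⌊$42,794/6⌋ = $7,132 → take DB $12,020. Book value $42,074.
Year 5: DB = ⌊$42,074 × 200%/9⌋ = $9,349; SL = ⌊$30,774/5⌋ = $6,154 → take DB $9,349. Book value $32,725.
Accumulated through year 5 = $114,967 − $32,725 = $82,242.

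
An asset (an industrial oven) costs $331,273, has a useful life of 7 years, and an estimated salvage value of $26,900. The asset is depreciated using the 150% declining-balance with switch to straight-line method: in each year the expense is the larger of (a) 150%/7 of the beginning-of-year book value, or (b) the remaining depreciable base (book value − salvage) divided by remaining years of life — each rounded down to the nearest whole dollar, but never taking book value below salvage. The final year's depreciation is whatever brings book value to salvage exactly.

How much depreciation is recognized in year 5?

Depreciable base = $331,273 − $26,900 = $304,373.
Year 1: DB = ⌊$331,273 × 150%/7⌋ = $70,987; SL = ⌊$304,373/7⌋ = $43,481 → take DB $70,987. Book value $260,286.
Year 2: DB = ⌊$260,286 × 150%/7⌋ = $55,775; SL = ⌊$233,386/6⌋ = $38,897 → take DB $55,775. Book value $204,511.
Year 3: DB = ⌊$204,511 × 150%/7⌋ = $43,823; SL = ⌊$177,611/5⌋ = $35,522 → take DB $43,823. Book value $160,688.
Year 4: DB = ⌊$160,688 × 150%/7⌋ = $34,433; SL = ⌊$133,788/4⌋ = $33,447 → take DB $34,433. Book value $126,255.
Year 5: DB = ⌊$126,255 × 150%/7⌋ = $27,054; SL = ⌊$99,355/3⌋ = $33,118 → take SL $33,118. Book value $93,137.

$33,118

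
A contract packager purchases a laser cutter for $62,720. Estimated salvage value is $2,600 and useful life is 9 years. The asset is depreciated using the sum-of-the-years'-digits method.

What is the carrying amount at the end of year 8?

$3,936

Depreciable base = $62,720 − $2,600 = $60,120.
Sum of the years' digits = 9+8+7+6+5+4+3+2+1 = 45.
Year 1: $60,120 × 9/45 = $12,024. Book value $50,696.
Year 2: $60,120 × 8/45 = $10,688. Book value $40,008.
Year 3: $60,120 × 7/45 = $9,352. Book value $30,656.
Year 4: $60,120 × 6/45 = $8,016. Book value $22,640.
Year 5: $60,120 × 5/45 = $6,680. Book value $15,960.
Year 6: $60,120 × 4/45 = $5,344. Book value $10,616.
Year 7: $60,120 × 3/45 = $4,008. Book value $6,608.
Year 8: $60,120 × 2/45 = $2,672. Book value $3,936.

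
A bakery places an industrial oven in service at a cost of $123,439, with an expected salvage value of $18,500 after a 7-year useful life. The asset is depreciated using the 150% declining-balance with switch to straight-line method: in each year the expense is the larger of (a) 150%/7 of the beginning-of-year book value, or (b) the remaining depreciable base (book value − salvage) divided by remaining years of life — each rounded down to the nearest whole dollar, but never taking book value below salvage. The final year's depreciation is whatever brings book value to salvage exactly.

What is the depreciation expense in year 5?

$10,081

Depreciable base = $123,439 − $18,500 = $104,939.
Year 1: DB = ⌊$123,439 × 150%/7⌋ = $26,451; SL = ⌊$104,939/7⌋ = $14,991 → take DB $26,451. Book value $96,988.
Year 2: DB = ⌊$96,988 × 150%/7⌋ = $20,783; SL = ⌊$78,488/6⌋ = $13,081 → take DB $20,783. Book value $76,205.
Year 3: DB = ⌊$76,205 × 150%/7⌋ = $16,329; SL = ⌊$57,705/5⌋ = $11,541 → take DB $16,329. Book value $59,876.
Year 4: DB = ⌊$59,876 × 150%/7⌋ = $12,830; SL = ⌊$41,376/4⌋ = $10,344 → take DB $12,830. Book value $47,046.
Year 5: DB = ⌊$47,046 × 150%/7⌋ = $10,081; SL = ⌊$28,546/3⌋ = $9,515 → take DB $10,081. Book value $36,965.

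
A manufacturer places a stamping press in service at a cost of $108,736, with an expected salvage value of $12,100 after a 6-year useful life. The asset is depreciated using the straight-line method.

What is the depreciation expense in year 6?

$16,106

Depreciable base = $108,736 − $12,100 = $96,636.
Annual expense = $96,636 / 6 = $16,106.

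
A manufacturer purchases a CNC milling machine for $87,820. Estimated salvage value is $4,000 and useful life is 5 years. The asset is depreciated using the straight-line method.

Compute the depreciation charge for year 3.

Depreciable base = $87,820 − $4,000 = $83,820.
Annual expense = $83,820 / 5 = $16,764.

$16,764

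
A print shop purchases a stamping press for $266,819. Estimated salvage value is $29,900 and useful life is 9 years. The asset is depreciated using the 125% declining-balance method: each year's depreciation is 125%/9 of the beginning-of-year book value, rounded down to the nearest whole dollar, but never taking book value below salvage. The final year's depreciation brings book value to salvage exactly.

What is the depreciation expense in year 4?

$23,662

Depreciable base = $266,819 − $29,900 = $236,919.
Year 1: ⌊$266,819 × 125%/9⌋ = $37,058. Book value $229,761.
Year 2: ⌊$229,761 × 125%/9⌋ = $31,911. Book value $197,850.
Year 3: ⌊$197,850 × 125%/9⌋ = $27,479. Book value $170,371.
Year 4: ⌊$170,371 × 125%/9⌋ = $23,662. Book value $146,709.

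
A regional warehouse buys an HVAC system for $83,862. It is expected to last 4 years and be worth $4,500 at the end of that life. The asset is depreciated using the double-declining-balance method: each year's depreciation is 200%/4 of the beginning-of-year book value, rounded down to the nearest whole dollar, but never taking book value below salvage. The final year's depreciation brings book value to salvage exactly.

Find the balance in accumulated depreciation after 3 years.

Depreciable base = $83,862 − $4,500 = $79,362.
Year 1: ⌊$83,862 × 200%/4⌋ = $41,931. Book value $41,931.
Year 2: ⌊$41,931 × 200%/4⌋ = $20,965. Book value $20,966.
Year 3: ⌊$20,966 × 200%/4⌋ = $10,483. Book value $10,483.
Accumulated through year 3 = $83,862 − $10,483 = $73,379.

$73,379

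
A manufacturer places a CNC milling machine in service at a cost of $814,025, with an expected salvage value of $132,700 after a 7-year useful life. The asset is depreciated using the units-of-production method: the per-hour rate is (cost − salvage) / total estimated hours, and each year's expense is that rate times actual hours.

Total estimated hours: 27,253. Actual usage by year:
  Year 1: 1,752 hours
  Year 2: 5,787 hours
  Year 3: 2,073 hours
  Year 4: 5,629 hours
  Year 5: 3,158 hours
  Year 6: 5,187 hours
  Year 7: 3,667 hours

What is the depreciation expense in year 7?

$91,675

Depreciable base = $814,025 − $132,700 = $681,325.
Rate = $681,325 / 27,253 hours = $25 per hour.
Year 1: 1,752 × $25 = $43,800. Book value $770,225.
Year 2: 5,787 × $25 = $144,675. Book value $625,550.
Year 3: 2,073 × $25 = $51,825. Book value $573,725.
Year 4: 5,629 × $25 = $140,725. Book value $433,000.
Year 5: 3,158 × $25 = $78,950. Book value $354,050.
Year 6: 5,187 × $25 = $129,675. Book value $224,375.
Year 7: 3,667 × $25 = $91,675. Book value $132,700.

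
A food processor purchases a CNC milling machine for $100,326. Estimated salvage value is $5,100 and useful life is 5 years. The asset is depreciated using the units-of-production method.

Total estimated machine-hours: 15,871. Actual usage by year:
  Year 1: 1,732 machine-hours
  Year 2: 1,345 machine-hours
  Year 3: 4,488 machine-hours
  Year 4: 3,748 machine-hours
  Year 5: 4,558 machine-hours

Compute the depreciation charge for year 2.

$8,070

Depreciable base = $100,326 − $5,100 = $95,226.
Rate = $95,226 / 15,871 machine-hours = $6 per machine-hour.
Year 1: 1,732 × $6 = $10,392. Book value $89,934.
Year 2: 1,345 × $6 = $8,070. Book value $81,864.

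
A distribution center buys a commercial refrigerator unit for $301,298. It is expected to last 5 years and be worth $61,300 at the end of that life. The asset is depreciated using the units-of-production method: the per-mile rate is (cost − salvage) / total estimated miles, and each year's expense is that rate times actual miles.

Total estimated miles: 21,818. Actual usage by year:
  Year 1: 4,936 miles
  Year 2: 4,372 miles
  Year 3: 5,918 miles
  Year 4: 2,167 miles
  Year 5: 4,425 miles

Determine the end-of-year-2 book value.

$198,910

Depreciable base = $301,298 − $61,300 = $239,998.
Rate = $239,998 / 21,818 miles = $11 per mile.
Year 1: 4,936 × $11 = $54,296. Book value $247,002.
Year 2: 4,372 × $11 = $48,092. Book value $198,910.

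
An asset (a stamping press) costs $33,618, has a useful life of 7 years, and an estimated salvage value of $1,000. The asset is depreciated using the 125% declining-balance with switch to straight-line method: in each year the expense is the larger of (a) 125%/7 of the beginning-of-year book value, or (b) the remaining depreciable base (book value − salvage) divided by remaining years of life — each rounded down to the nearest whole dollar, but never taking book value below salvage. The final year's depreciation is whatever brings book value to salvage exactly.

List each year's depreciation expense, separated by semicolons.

$6,003; $4,931; $4,336; $4,337; $4,337; $4,337; $4,337

Depreciable base = $33,618 − $1,000 = $32,618.
Year 1: DB = ⌊$33,618 × 125%/7⌋ = $6,003; SL = ⌊$32,618/7⌋ = $4,659 → take DB $6,003. Book value $27,615.
Year 2: DB = ⌊$27,615 × 125%/7⌋ = $4,931; SL = ⌊$26,615/6⌋ = $4,435 → take DB $4,931. Book value $22,684.
Year 3: DB = ⌊$22,684 × 125%/7⌋ = $4,050; SL = ⌊$21,684/5⌋ = $4,336 → take SL $4,336. Book value $18,348.
Year 4: DB = ⌊$18,348 × 125%/7⌋ = $3,276; SL = ⌊$17,348/4⌋ = $4,337 → take SL $4,337. Book value $14,011.
Year 5: DB = ⌊$14,011 × 125%/7⌋ = $2,501; SL = ⌊$13,011/3⌋ = $4,337 → take SL $4,337. Book value $9,674.
Year 6: DB = ⌊$9,674 × 125%/7⌋ = $1,727; SL = ⌊$8,674/2⌋ = $4,337 → take SL $4,337. Book value $5,337.
Year 7 (final): $5,337 − $1,000 = $4,337. Book value $1,000.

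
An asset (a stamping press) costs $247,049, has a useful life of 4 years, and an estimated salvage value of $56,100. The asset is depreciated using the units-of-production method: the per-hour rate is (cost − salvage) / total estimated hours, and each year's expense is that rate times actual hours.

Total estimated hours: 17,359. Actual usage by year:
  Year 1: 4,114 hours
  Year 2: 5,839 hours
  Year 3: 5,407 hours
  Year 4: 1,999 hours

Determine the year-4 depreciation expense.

Depreciable base = $247,049 − $56,100 = $190,949.
Rate = $190,949 / 17,359 hours = $11 per hour.
Year 1: 4,114 × $11 = $45,254. Book value $201,795.
Year 2: 5,839 × $11 = $64,229. Book value $137,566.
Year 3: 5,407 × $11 = $59,477. Book value $78,089.
Year 4: 1,999 × $11 = $21,989. Book value $56,100.

$21,989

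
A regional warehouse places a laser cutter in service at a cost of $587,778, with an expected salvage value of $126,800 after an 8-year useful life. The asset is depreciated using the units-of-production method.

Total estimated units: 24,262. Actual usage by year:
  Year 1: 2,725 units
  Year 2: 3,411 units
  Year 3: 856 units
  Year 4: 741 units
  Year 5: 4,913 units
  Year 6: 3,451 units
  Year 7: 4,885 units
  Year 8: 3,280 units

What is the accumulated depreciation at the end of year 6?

Depreciable base = $587,778 − $126,800 = $460,978.
Rate = $460,978 / 24,262 units = $19 per unit.
Year 1: 2,725 × $19 = $51,775. Book value $536,003.
Year 2: 3,411 × $19 = $64,809. Book value $471,194.
Year 3: 856 × $19 = $16,264. Book value $454,930.
Year 4: 741 × $19 = $14,079. Book value $440,851.
Year 5: 4,913 × $19 = $93,347. Book value $347,504.
Year 6: 3,451 × $19 = $65,569. Book value $281,935.
Accumulated through year 6 = $587,778 − $281,935 = $305,843.

$305,843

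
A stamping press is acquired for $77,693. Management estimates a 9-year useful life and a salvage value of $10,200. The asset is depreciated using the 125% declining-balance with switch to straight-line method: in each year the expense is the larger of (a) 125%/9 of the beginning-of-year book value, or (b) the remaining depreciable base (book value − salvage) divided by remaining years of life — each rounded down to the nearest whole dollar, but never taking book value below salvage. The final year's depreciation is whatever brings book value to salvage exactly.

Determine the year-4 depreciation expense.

$6,890

Depreciable base = $77,693 − $10,200 = $67,493.
Year 1: DB = ⌊$77,693 × 125%/9⌋ = $10,790; SL = ⌊$67,493/9⌋ = $7,499 → take DB $10,790. Book value $66,903.
Year 2: DB = ⌊$66,903 × 125%/9⌋ = $9,292; SL = ⌊$56,703/8⌋ = $7,087 → take DB $9,292. Book value $57,611.
Year 3: DB = ⌊$57,611 × 125%/9⌋ = $8,001; SL = ⌊$47,411/7⌋ = $6,773 → take DB $8,001. Book value $49,610.
Year 4: DB = ⌊$49,610 × 125%/9⌋ = $6,890; SL = ⌊$39,410/6⌋ = $6,568 → take DB $6,890. Book value $42,720.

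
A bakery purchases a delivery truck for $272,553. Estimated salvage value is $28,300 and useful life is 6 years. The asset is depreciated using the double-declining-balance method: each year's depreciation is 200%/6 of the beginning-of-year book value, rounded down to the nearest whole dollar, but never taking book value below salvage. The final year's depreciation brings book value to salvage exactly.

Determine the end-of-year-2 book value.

$121,135

Depreciable base = $272,553 − $28,300 = $244,253.
Year 1: ⌊$272,553 × 200%/6⌋ = $90,851. Book value $181,702.
Year 2: ⌊$181,702 × 200%/6⌋ = $60,567. Book value $121,135.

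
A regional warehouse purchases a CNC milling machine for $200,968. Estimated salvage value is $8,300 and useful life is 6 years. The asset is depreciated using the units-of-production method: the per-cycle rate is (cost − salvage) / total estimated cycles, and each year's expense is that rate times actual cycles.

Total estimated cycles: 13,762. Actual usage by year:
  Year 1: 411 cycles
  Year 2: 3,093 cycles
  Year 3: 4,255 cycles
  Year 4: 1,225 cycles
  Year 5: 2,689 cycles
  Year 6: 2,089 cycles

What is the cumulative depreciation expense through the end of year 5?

$163,422

Depreciable base = $200,968 − $8,300 = $192,668.
Rate = $192,668 / 13,762 cycles = $14 per cycle.
Year 1: 411 × $14 = $5,754. Book value $195,214.
Year 2: 3,093 × $14 = $43,302. Book value $151,912.
Year 3: 4,255 × $14 = $59,570. Book value $92,342.
Year 4: 1,225 × $14 = $17,150. Book value $75,192.
Year 5: 2,689 × $14 = $37,646. Book value $37,546.
Accumulated through year 5 = $200,968 − $37,546 = $163,422.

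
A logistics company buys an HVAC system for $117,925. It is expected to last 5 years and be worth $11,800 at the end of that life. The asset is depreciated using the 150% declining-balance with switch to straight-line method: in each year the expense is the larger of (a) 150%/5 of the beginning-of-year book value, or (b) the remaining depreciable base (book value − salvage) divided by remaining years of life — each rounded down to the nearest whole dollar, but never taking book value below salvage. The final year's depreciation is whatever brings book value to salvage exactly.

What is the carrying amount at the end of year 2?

$57,784

Depreciable base = $117,925 − $11,800 = $106,125.
Year 1: DB = ⌊$117,925 × 150%/5⌋ = $35,377; SL = ⌊$106,125/5⌋ = $21,225 → take DB $35,377. Book value $82,548.
Year 2: DB = ⌊$82,548 × 150%/5⌋ = $24,764; SL = ⌊$70,748/4⌋ = $17,687 → take DB $24,764. Book value $57,784.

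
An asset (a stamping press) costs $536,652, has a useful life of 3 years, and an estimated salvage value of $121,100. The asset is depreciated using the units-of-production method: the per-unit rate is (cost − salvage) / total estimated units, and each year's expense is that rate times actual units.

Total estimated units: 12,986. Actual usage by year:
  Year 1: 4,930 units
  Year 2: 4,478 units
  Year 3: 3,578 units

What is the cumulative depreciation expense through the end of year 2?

Depreciable base = $536,652 − $121,100 = $415,552.
Rate = $415,552 / 12,986 units = $32 per unit.
Year 1: 4,930 × $32 = $157,760. Book value $378,892.
Year 2: 4,478 × $32 = $143,296. Book value $235,596.
Accumulated through year 2 = $536,652 − $235,596 = $301,056.

$301,056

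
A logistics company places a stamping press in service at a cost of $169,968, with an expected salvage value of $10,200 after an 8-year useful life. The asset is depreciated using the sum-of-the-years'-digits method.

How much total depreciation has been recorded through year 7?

Depreciable base = $169,968 − $10,200 = $159,768.
Sum of the years' digits = 8+7+6+5+4+3+2+1 = 36.
Year 1: $159,768 × 8/36 = $35,504. Book value $134,464.
Year 2: $159,768 × 7/36 = $31,066. Book value $103,398.
Year 3: $159,768 × 6/36 = $26,628. Book value $76,770.
Year 4: $159,768 × 5/36 = $22,190. Book value $54,580.
Year 5: $159,768 × 4/36 = $17,752. Book value $36,828.
Year 6: $159,768 × 3/36 = $13,314. Book value $23,514.
Year 7: $159,768 × 2/36 = $8,876. Book value $14,638.
Accumulated through year 7 = $169,968 − $14,638 = $155,330.

$155,330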